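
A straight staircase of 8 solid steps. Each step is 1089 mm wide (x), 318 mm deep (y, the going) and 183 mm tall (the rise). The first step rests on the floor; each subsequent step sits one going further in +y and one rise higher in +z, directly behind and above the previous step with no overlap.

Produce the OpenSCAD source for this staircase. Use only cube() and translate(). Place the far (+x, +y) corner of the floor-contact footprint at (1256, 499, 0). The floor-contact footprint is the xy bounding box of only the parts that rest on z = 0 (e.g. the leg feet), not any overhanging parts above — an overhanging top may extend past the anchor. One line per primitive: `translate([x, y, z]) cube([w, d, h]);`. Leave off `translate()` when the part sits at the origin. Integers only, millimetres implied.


translate([167, 181, 0]) cube([1089, 318, 183]);
translate([167, 499, 183]) cube([1089, 318, 183]);
translate([167, 817, 366]) cube([1089, 318, 183]);
translate([167, 1135, 549]) cube([1089, 318, 183]);
translate([167, 1453, 732]) cube([1089, 318, 183]);
translate([167, 1771, 915]) cube([1089, 318, 183]);
translate([167, 2089, 1098]) cube([1089, 318, 183]);
translate([167, 2407, 1281]) cube([1089, 318, 183]);


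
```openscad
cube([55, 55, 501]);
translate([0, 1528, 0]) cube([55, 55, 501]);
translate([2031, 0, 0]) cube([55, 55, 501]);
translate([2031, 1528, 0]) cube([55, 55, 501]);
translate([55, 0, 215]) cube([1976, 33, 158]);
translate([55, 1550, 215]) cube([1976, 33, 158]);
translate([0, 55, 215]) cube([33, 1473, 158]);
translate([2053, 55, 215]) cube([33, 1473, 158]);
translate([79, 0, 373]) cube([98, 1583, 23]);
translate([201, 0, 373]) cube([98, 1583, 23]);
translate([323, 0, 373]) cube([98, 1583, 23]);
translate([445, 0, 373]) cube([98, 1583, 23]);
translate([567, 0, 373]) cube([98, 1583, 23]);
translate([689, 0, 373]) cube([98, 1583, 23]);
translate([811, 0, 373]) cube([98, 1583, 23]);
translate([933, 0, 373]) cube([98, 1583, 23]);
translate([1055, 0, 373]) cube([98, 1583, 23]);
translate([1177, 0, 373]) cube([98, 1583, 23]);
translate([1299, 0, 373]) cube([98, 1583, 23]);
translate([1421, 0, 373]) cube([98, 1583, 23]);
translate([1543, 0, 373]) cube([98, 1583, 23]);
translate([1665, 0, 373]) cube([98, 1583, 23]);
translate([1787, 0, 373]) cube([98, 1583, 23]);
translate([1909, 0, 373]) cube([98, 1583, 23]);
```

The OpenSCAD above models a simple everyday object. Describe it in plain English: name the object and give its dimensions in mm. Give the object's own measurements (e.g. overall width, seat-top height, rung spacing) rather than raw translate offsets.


A bed frame 2086 mm long (x) by 1583 mm wide (y). Four 55×55 mm corner posts, 501 mm tall, at the corners of the footprint. Four rails of 33 mm thickness and 158 mm height run between adjacent posts with their undersides at z = 215 mm, their outer faces flush with the outside of the frame (the two x-running rails run between the posts' inner faces; the two y-running rails run between the posts' inner faces). 16 slats, each 98 mm wide (x) and 23 mm thick, lie across the top of the two x-running rails, running the full 1583 mm width of the frame in y; along x they sit between the end posts with a 24 mm gap after the −x posts and between neighbouring slats and before the +x posts.


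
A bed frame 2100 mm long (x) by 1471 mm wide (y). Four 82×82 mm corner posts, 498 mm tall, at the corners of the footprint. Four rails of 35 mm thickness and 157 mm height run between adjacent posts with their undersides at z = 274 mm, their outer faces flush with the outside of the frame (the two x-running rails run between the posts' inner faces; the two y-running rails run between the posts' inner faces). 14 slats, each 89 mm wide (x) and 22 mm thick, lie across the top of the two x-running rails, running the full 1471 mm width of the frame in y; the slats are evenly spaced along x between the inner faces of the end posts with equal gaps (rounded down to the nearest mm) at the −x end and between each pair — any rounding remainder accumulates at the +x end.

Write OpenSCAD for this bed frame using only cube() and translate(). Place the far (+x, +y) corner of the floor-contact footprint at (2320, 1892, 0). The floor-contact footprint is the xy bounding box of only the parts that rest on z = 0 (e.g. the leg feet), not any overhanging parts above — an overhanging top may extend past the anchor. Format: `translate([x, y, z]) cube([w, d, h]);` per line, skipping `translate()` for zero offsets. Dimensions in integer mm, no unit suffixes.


// slat z = rail_z + rail_h = 274 + 157 = 431
// slat gap = ⌊(1936 − 14·89) / 15⌋ = 46
translate([220, 421, 0]) cube([82, 82, 498]);
translate([220, 1810, 0]) cube([82, 82, 498]);
translate([2238, 421, 0]) cube([82, 82, 498]);
translate([2238, 1810, 0]) cube([82, 82, 498]);
translate([302, 421, 274]) cube([1936, 35, 157]);
translate([302, 1857, 274]) cube([1936, 35, 157]);
translate([220, 503, 274]) cube([35, 1307, 157]);
translate([2285, 503, 274]) cube([35, 1307, 157]);
translate([348, 421, 431]) cube([89, 1471, 22]);
translate([483, 421, 431]) cube([89, 1471, 22]);
translate([618, 421, 431]) cube([89, 1471, 22]);
translate([753, 421, 431]) cube([89, 1471, 22]);
translate([888, 421, 431]) cube([89, 1471, 22]);
translate([1023, 421, 431]) cube([89, 1471, 22]);
translate([1158, 421, 431]) cube([89, 1471, 22]);
translate([1293, 421, 431]) cube([89, 1471, 22]);
translate([1428, 421, 431]) cube([89, 1471, 22]);
translate([1563, 421, 431]) cube([89, 1471, 22]);
translate([1698, 421, 431]) cube([89, 1471, 22]);
translate([1833, 421, 431]) cube([89, 1471, 22]);
translate([1968, 421, 431]) cube([89, 1471, 22]);
translate([2103, 421, 431]) cube([89, 1471, 22]);


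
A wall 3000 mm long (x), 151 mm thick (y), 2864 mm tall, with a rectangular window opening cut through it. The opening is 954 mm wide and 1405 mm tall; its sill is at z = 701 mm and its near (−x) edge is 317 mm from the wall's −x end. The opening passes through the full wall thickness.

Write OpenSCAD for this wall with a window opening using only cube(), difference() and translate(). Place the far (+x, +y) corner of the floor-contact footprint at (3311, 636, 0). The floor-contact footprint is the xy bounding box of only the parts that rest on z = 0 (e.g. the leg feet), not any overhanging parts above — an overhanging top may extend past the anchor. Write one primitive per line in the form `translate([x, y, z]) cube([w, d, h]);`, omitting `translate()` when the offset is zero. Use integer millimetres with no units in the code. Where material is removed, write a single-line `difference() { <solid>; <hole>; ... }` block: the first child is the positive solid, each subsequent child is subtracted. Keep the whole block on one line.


difference() { translate([311, 485, 0]) cube([3000, 151, 2864]); translate([628, 485, 701]) cube([954, 151, 1405]); }


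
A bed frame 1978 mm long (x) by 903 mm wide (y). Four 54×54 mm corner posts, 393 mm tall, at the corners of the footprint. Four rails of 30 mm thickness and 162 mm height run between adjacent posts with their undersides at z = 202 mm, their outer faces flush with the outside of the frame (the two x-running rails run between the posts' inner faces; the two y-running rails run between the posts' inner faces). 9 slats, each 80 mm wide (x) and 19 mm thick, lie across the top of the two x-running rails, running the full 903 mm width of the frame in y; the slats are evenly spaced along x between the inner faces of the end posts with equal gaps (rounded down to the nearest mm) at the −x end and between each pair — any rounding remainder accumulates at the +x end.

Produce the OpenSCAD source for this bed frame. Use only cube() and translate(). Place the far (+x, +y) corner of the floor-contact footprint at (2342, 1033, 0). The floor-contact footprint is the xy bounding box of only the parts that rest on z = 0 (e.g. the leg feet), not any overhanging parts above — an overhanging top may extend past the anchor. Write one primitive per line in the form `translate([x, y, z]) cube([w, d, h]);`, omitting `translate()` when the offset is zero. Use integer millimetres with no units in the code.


translate([364, 130, 0]) cube([54, 54, 393]);
translate([364, 979, 0]) cube([54, 54, 393]);
translate([2288, 130, 0]) cube([54, 54, 393]);
translate([2288, 979, 0]) cube([54, 54, 393]);
translate([418, 130, 202]) cube([1870, 30, 162]);
translate([418, 1003, 202]) cube([1870, 30, 162]);
translate([364, 184, 202]) cube([30, 795, 162]);
translate([2312, 184, 202]) cube([30, 795, 162]);
translate([533, 130, 364]) cube([80, 903, 19]);
translate([728, 130, 364]) cube([80, 903, 19]);
translate([923, 130, 364]) cube([80, 903, 19]);
translate([1118, 130, 364]) cube([80, 903, 19]);
translate([1313, 130, 364]) cube([80, 903, 19]);
translate([1508, 130, 364]) cube([80, 903, 19]);
translate([1703, 130, 364]) cube([80, 903, 19]);
translate([1898, 130, 364]) cube([80, 903, 19]);
translate([2093, 130, 364]) cube([80, 903, 19]);


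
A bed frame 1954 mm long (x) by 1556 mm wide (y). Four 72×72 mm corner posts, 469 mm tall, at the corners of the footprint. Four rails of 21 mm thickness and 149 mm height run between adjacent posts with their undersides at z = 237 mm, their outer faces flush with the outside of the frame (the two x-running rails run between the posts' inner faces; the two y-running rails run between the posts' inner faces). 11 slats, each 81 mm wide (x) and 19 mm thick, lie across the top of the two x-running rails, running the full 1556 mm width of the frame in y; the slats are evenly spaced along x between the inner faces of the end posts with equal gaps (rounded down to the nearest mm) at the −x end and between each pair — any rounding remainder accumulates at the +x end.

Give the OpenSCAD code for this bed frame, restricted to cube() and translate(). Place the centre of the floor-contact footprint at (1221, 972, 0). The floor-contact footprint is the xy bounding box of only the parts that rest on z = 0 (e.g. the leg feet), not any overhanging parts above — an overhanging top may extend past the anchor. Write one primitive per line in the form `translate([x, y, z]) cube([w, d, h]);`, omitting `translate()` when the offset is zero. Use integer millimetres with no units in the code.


translate([244, 194, 0]) cube([72, 72, 469]);
translate([244, 1678, 0]) cube([72, 72, 469]);
translate([2126, 194, 0]) cube([72, 72, 469]);
translate([2126, 1678, 0]) cube([72, 72, 469]);
translate([316, 194, 237]) cube([1810, 21, 149]);
translate([316, 1729, 237]) cube([1810, 21, 149]);
translate([244, 266, 237]) cube([21, 1412, 149]);
translate([2177, 266, 237]) cube([21, 1412, 149]);
translate([392, 194, 386]) cube([81, 1556, 19]);
translate([549, 194, 386]) cube([81, 1556, 19]);
translate([706, 194, 386]) cube([81, 1556, 19]);
translate([863, 194, 386]) cube([81, 1556, 19]);
translate([1020, 194, 386]) cube([81, 1556, 19]);
translate([1177, 194, 386]) cube([81, 1556, 19]);
translate([1334, 194, 386]) cube([81, 1556, 19]);
translate([1491, 194, 386]) cube([81, 1556, 19]);
translate([1648, 194, 386]) cube([81, 1556, 19]);
translate([1805, 194, 386]) cube([81, 1556, 19]);
translate([1962, 194, 386]) cube([81, 1556, 19]);


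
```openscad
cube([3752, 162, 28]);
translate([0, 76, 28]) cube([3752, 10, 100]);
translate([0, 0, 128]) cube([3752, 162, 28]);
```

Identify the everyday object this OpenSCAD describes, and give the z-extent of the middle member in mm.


An I-beam. The web height is 100 mm.

Two wide flanges with a thin centred web — an I-beam. Overall 156 mm minus two 28 mm flanges gives a web of 156 − 2·28 = 100 mm.


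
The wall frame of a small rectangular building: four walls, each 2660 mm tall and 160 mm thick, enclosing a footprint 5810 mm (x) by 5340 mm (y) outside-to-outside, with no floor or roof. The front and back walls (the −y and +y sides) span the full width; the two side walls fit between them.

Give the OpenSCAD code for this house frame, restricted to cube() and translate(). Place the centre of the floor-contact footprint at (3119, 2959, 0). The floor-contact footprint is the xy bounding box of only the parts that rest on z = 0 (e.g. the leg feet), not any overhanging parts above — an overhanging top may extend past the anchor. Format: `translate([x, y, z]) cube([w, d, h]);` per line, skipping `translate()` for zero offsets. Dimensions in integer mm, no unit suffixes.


translate([214, 289, 0]) cube([5810, 160, 2660]);
translate([214, 5469, 0]) cube([5810, 160, 2660]);
translate([214, 449, 0]) cube([160, 5020, 2660]);
translate([5864, 449, 0]) cube([160, 5020, 2660]);


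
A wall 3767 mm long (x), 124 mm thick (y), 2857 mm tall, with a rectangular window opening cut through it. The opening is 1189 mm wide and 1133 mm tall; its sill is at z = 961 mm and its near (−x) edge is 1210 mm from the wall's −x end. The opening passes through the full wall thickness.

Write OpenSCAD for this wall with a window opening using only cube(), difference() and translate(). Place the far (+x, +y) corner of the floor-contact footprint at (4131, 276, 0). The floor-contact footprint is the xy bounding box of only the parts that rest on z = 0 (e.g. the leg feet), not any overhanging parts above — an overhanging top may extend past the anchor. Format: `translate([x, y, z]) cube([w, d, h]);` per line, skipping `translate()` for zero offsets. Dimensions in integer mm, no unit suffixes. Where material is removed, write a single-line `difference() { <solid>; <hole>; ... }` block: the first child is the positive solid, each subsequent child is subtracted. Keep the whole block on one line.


difference() { translate([364, 152, 0]) cube([3767, 124, 2857]); translate([1574, 152, 961]) cube([1189, 124, 1133]); }


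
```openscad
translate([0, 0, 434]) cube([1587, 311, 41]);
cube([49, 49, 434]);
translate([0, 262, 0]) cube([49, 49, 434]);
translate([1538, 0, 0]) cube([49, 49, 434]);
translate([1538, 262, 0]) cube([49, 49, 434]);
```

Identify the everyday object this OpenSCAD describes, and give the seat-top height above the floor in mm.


A bench. The seat-top height is 475 mm.

A long slab on four corner posts — a bench. The slab sits at z = 434 with thickness 41, so the top is 434 + 41 = 475 mm.


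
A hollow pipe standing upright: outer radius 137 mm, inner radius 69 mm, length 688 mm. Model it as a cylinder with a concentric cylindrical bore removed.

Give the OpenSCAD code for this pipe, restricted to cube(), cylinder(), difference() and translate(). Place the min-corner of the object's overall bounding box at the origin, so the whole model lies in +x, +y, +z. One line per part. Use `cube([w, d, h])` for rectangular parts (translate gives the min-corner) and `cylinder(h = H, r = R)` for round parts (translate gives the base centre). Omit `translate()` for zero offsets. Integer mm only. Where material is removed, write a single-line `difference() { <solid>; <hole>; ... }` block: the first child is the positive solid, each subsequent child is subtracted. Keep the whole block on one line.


difference() { translate([137, 137, 0]) cylinder(h = 688, r = 137); translate([137, 137, 0]) cylinder(h = 688, r = 69); }


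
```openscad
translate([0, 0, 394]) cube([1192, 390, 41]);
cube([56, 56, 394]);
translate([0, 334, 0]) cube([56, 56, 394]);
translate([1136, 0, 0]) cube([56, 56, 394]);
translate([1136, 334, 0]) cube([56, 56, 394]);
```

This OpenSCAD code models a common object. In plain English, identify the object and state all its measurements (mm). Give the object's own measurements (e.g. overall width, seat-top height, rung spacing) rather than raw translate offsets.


A long wooden bench with a 1192 mm (x) × 390 mm (y) seat, 41 mm thick, its top surface 435 mm above the floor. Four 56 mm square legs at the seat corners, flush with the edges, run from z = 0 to the seat underside.


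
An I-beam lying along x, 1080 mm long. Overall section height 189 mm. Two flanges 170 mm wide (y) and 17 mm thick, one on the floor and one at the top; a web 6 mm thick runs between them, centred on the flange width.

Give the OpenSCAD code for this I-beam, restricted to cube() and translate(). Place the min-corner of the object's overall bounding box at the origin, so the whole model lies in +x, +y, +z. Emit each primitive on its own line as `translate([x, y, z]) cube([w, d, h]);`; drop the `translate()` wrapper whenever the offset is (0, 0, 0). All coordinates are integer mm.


cube([1080, 170, 17]);
translate([0, 82, 17]) cube([1080, 6, 155]);
translate([0, 0, 172]) cube([1080, 170, 17]);


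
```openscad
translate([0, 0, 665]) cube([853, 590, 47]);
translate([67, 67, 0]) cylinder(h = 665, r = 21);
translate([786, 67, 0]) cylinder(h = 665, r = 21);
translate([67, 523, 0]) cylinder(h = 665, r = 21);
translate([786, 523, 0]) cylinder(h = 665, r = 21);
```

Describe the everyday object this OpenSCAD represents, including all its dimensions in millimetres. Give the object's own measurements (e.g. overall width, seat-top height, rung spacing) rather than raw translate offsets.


A table: top 853 mm (x) × 590 mm (y), 47 mm thick, upper face at z = 712 mm, on four round legs of 42 mm diameter, each leg's bounding box inset 46 mm from the nearest pair of top edges from z = 0 to the bottom of the top.


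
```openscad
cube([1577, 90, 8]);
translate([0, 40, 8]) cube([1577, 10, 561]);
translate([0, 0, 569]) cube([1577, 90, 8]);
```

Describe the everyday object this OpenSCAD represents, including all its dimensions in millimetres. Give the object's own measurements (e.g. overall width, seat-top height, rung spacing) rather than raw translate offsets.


An I-beam lying along x, 1577 mm long. Overall section height 577 mm. Two flanges 90 mm wide (y) and 8 mm thick, one on the floor and one at the top; a web 10 mm thick runs between them, centred on the flange width.


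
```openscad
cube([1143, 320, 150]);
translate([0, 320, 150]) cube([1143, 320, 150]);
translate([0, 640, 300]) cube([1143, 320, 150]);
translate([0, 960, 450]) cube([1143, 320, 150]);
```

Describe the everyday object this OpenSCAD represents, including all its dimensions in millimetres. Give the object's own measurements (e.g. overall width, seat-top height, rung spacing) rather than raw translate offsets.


A straight staircase of 4 solid steps. Each step is 1143 mm wide (x), 320 mm deep (y, the going) and 150 mm tall (the rise). The first step rests on the floor; each subsequent step sits one going further in +y and one rise higher in +z, directly behind and above the previous step with no overlap.


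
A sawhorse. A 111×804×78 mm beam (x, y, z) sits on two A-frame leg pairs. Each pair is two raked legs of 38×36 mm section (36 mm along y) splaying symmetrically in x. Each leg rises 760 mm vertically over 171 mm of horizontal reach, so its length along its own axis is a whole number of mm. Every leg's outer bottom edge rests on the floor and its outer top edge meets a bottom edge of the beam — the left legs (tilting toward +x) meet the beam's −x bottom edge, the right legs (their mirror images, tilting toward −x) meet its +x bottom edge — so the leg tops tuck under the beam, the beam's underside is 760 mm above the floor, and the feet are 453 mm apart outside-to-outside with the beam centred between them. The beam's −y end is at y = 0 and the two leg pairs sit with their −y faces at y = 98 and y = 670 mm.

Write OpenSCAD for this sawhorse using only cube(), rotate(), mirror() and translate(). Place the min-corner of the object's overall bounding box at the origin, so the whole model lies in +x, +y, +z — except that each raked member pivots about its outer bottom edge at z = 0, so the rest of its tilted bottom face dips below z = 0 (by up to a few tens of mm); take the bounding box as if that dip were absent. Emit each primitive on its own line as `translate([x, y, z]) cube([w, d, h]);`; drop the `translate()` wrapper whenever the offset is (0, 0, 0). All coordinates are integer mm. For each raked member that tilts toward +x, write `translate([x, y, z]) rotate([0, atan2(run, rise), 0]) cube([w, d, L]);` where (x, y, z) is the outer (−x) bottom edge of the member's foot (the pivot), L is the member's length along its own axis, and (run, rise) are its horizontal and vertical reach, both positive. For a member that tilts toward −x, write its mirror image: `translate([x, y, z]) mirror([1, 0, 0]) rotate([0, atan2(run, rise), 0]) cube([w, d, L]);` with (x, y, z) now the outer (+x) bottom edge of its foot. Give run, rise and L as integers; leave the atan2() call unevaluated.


translate([171, 0, 760]) cube([111, 804, 78]);
translate([0, 98, 0]) rotate([0, atan2(171, 760), 0]) cube([38, 36, 779]);
translate([453, 98, 0]) mirror([1, 0, 0]) rotate([0, atan2(171, 760), 0]) cube([38, 36, 779]);
translate([0, 670, 0]) rotate([0, atan2(171, 760), 0]) cube([38, 36, 779]);
translate([453, 670, 0]) mirror([1, 0, 0]) rotate([0, atan2(171, 760), 0]) cube([38, 36, 779]);


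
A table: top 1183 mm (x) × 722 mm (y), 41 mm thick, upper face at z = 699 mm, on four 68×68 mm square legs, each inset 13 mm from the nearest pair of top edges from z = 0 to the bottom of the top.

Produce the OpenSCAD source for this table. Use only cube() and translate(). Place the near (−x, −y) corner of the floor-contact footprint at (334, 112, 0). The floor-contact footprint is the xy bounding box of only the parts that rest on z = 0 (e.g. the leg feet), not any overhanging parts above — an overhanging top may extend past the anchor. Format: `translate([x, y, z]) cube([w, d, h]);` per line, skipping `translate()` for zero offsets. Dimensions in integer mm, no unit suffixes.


// leg_h = 699 - 41 = 658
translate([321, 99, 658]) cube([1183, 722, 41]);
translate([334, 112, 0]) cube([68, 68, 658]);
translate([1423, 112, 0]) cube([68, 68, 658]);
translate([334, 740, 0]) cube([68, 68, 658]);
translate([1423, 740, 0]) cube([68, 68, 658]);


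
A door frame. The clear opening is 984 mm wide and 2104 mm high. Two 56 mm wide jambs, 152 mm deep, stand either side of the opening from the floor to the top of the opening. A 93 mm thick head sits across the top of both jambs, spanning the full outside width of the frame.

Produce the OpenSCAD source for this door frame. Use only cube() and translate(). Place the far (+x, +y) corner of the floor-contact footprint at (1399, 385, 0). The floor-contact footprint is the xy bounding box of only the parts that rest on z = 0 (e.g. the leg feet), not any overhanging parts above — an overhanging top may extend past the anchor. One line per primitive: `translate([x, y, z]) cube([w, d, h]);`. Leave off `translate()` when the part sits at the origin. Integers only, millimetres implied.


translate([303, 233, 0]) cube([56, 152, 2104]);
translate([1343, 233, 0]) cube([56, 152, 2104]);
translate([303, 233, 2104]) cube([1096, 152, 93]);


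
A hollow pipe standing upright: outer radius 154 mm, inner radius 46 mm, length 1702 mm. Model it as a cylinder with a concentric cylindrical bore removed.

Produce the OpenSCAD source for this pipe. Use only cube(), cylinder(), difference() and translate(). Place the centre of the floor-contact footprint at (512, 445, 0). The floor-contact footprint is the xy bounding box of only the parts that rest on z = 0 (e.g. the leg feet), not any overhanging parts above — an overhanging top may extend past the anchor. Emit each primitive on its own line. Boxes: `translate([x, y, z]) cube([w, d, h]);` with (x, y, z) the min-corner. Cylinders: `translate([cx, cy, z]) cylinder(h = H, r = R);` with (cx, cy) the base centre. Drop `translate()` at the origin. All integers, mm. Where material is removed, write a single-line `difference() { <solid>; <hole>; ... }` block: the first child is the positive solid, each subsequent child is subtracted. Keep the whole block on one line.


difference() { translate([512, 445, 0]) cylinder(h = 1702, r = 154); translate([512, 445, 0]) cylinder(h = 1702, r = 46); }


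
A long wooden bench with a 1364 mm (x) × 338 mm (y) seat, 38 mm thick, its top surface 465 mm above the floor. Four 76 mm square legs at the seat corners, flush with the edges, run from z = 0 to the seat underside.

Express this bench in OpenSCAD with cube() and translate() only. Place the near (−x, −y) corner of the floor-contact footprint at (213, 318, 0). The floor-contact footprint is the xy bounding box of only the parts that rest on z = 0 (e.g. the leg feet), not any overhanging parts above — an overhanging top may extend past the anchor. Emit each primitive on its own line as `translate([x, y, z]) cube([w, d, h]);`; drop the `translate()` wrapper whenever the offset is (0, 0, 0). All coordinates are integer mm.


translate([213, 318, 427]) cube([1364, 338, 38]);
translate([213, 318, 0]) cube([76, 76, 427]);
translate([213, 580, 0]) cube([76, 76, 427]);
translate([1501, 318, 0]) cube([76, 76, 427]);
translate([1501, 580, 0]) cube([76, 76, 427]);


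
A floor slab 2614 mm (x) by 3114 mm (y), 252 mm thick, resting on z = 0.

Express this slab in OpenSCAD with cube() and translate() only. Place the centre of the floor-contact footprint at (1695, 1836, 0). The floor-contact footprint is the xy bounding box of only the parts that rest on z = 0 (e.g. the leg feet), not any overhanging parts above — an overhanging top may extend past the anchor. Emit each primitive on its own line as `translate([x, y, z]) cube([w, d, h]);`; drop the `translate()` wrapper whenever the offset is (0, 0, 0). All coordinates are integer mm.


translate([388, 279, 0]) cube([2614, 3114, 252]);


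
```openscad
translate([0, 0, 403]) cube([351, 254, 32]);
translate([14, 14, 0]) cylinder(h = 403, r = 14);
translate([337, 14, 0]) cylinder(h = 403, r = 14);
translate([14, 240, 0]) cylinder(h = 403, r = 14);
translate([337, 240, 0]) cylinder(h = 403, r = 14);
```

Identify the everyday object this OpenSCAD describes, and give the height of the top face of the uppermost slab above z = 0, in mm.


A stool. The seat height is 435 mm.

A 351×254×32 slab at z = 403 on four corner cylinders — a stool. The seat top is 403 + 32 = 435 mm.


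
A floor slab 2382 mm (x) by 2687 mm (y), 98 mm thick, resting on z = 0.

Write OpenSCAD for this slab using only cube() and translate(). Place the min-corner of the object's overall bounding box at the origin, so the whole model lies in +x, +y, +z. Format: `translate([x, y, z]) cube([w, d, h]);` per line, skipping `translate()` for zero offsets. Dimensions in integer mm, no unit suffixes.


cube([2382, 2687, 98]);


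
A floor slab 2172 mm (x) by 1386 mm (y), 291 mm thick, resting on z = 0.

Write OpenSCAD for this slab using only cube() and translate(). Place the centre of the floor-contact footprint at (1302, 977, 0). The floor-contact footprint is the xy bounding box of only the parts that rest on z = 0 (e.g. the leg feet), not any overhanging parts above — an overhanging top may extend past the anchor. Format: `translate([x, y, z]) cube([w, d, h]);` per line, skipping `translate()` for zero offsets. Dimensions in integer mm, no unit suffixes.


translate([216, 284, 0]) cube([2172, 1386, 291]);


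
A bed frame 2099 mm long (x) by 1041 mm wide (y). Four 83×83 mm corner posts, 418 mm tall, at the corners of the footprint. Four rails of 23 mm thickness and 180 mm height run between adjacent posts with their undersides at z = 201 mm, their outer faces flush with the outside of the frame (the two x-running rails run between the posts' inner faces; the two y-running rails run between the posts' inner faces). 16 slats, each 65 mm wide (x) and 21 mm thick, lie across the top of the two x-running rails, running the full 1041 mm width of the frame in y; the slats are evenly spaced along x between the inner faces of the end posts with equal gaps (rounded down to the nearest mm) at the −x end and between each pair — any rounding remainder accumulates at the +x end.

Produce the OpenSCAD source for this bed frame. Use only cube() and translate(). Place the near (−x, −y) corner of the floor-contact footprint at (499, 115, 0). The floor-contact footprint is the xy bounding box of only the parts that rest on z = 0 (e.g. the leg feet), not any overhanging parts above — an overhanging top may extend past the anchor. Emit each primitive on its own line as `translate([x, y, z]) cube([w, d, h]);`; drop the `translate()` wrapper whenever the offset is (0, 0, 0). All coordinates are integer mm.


// slat z = rail_z + rail_h = 201 + 180 = 381
// slat gap = ⌊(1933 − 16·65) / 17⌋ = 52
translate([499, 115, 0]) cube([83, 83, 418]);
translate([499, 1073, 0]) cube([83, 83, 418]);
translate([2515, 115, 0]) cube([83, 83, 418]);
translate([2515, 1073, 0]) cube([83, 83, 418]);
translate([582, 115, 201]) cube([1933, 23, 180]);
translate([582, 1133, 201]) cube([1933, 23, 180]);
translate([499, 198, 201]) cube([23, 875, 180]);
translate([2575, 198, 201]) cube([23, 875, 180]);
translate([634, 115, 381]) cube([65, 1041, 21]);
translate([751, 115, 381]) cube([65, 1041, 21]);
translate([868, 115, 381]) cube([65, 1041, 21]);
translate([985, 115, 381]) cube([65, 1041, 21]);
translate([1102, 115, 381]) cube([65, 1041, 21]);
translate([1219, 115, 381]) cube([65, 1041, 21]);
translate([1336, 115, 381]) cube([65, 1041, 21]);
translate([1453, 115, 381]) cube([65, 1041, 21]);
translate([1570, 115, 381]) cube([65, 1041, 21]);
translate([1687, 115, 381]) cube([65, 1041, 21]);
translate([1804, 115, 381]) cube([65, 1041, 21]);
translate([1921, 115, 381]) cube([65, 1041, 21]);
translate([2038, 115, 381]) cube([65, 1041, 21]);
translate([2155, 115, 381]) cube([65, 1041, 21]);
translate([2272, 115, 381]) cube([65, 1041, 21]);
translate([2389, 115, 381]) cube([65, 1041, 21]);


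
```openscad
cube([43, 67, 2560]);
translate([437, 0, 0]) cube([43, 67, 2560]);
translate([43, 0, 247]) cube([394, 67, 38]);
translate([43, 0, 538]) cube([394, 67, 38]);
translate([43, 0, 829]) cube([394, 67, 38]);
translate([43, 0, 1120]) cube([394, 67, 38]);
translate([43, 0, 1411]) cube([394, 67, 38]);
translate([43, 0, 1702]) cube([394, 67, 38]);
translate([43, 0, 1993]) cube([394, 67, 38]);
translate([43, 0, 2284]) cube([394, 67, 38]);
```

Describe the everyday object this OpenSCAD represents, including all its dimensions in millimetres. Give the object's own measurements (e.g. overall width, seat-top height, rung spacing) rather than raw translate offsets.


A straight ladder. Two 43×67 mm vertical rails, 2560 mm tall, stand 480 mm apart (outside-to-outside) with their front faces coplanar on the −y side. 8 rungs, each 67 mm deep and 38 mm tall, span between the inner faces of the rails, front faces flush with the rails. The lowest rung's underside is at z = 247 mm and rungs are spaced 291 mm apart (underside to underside).


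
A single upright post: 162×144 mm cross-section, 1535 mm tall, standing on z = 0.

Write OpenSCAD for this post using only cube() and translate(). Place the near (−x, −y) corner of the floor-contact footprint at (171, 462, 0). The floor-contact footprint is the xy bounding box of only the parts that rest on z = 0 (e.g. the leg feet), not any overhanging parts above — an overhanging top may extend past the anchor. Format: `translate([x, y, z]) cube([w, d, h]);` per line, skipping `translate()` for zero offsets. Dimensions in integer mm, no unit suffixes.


translate([171, 462, 0]) cube([162, 144, 1535]);


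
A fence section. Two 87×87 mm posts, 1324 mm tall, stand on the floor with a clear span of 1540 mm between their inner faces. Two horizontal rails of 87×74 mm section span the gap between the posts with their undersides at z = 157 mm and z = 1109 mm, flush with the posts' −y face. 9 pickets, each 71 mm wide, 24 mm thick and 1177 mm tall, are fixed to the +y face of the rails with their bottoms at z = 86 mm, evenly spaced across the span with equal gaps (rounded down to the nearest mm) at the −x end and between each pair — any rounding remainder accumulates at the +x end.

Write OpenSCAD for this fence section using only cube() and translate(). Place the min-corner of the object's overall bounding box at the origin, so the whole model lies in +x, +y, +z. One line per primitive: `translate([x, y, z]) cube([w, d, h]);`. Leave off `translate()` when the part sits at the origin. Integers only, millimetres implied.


cube([87, 87, 1324]);
translate([1627, 0, 0]) cube([87, 87, 1324]);
translate([87, 0, 157]) cube([1540, 87, 74]);
translate([87, 0, 1109]) cube([1540, 87, 74]);
translate([177, 87, 86]) cube([71, 24, 1177]);
translate([338, 87, 86]) cube([71, 24, 1177]);
translate([499, 87, 86]) cube([71, 24, 1177]);
translate([660, 87, 86]) cube([71, 24, 1177]);
translate([821, 87, 86]) cube([71, 24, 1177]);
translate([982, 87, 86]) cube([71, 24, 1177]);
translate([1143, 87, 86]) cube([71, 24, 1177]);
translate([1304, 87, 86]) cube([71, 24, 1177]);
translate([1465, 87, 86]) cube([71, 24, 1177]);


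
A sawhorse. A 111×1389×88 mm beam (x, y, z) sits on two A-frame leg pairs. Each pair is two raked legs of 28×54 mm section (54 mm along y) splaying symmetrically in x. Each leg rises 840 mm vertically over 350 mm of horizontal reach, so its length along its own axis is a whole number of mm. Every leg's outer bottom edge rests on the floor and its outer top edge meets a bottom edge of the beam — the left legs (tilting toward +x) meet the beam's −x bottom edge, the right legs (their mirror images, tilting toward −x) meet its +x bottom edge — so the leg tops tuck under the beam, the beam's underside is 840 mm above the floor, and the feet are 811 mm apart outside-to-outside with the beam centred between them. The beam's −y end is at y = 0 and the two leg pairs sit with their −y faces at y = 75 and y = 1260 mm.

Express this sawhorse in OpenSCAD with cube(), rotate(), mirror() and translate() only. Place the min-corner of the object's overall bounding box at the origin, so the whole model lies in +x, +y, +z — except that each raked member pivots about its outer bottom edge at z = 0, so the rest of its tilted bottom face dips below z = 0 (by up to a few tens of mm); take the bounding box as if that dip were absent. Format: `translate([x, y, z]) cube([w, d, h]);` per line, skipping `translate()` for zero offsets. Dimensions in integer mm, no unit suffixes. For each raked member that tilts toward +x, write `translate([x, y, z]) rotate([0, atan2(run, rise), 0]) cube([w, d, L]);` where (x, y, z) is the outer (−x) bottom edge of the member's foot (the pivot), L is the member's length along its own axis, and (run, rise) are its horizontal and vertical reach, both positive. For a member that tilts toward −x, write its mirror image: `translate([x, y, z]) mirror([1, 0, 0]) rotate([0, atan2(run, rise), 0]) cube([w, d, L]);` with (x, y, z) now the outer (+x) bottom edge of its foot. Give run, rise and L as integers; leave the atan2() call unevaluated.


translate([350, 0, 840]) cube([111, 1389, 88]);
translate([0, 75, 0]) rotate([0, atan2(350, 840), 0]) cube([28, 54, 910]);
translate([811, 75, 0]) mirror([1, 0, 0]) rotate([0, atan2(350, 840), 0]) cube([28, 54, 910]);
translate([0, 1260, 0]) rotate([0, atan2(350, 840), 0]) cube([28, 54, 910]);
translate([811, 1260, 0]) mirror([1, 0, 0]) rotate([0, atan2(350, 840), 0]) cube([28, 54, 910]);


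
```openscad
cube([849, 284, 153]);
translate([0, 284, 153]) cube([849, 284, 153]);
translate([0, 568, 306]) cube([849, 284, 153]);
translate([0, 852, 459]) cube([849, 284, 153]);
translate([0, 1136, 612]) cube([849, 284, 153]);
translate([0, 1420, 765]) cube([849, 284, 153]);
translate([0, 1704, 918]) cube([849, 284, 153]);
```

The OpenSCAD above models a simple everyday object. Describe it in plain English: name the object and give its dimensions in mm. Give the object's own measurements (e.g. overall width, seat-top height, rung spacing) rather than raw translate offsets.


A straight staircase of 7 solid steps. Each step is 849 mm wide (x), 284 mm deep (y, the going) and 153 mm tall (the rise). The first step rests on the floor; each subsequent step sits one going further in +y and one rise higher in +z, directly behind and above the previous step with no overlap.


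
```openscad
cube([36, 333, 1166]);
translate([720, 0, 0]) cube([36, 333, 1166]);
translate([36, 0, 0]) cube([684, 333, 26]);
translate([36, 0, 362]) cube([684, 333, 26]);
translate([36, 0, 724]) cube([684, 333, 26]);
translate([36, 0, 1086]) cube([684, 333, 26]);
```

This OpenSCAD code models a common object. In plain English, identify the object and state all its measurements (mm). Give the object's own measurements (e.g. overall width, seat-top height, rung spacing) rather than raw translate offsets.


An open bookshelf. Two side panels, each 36 mm thick, 333 mm deep and 1166 mm tall, stand 756 mm apart (outside-to-outside). Between them sit 4 shelves, each 26 mm thick and 333 mm deep, spanning the full gap between the sides. The bottom shelf rests on the floor (its underside at z = 0) and the clear gap between one shelf's top and the next shelf's underside is 336 mm.


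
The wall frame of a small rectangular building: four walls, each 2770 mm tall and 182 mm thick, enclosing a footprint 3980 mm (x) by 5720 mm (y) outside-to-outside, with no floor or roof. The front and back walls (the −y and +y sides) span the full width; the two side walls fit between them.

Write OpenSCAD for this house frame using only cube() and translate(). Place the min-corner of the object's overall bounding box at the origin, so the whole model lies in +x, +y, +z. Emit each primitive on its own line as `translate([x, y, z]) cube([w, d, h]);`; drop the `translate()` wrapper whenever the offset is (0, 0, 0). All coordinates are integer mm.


cube([3980, 182, 2770]);
translate([0, 5538, 0]) cube([3980, 182, 2770]);
translate([0, 182, 0]) cube([182, 5356, 2770]);
translate([3798, 182, 0]) cube([182, 5356, 2770]);


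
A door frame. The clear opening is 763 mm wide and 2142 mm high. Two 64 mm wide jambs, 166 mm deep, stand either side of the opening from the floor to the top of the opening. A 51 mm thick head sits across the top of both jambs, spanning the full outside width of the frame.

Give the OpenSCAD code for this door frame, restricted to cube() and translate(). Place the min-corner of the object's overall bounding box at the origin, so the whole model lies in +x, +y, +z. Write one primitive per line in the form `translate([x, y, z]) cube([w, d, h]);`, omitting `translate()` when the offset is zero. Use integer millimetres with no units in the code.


cube([64, 166, 2142]);
translate([827, 0, 0]) cube([64, 166, 2142]);
translate([0, 0, 2142]) cube([891, 166, 51]);


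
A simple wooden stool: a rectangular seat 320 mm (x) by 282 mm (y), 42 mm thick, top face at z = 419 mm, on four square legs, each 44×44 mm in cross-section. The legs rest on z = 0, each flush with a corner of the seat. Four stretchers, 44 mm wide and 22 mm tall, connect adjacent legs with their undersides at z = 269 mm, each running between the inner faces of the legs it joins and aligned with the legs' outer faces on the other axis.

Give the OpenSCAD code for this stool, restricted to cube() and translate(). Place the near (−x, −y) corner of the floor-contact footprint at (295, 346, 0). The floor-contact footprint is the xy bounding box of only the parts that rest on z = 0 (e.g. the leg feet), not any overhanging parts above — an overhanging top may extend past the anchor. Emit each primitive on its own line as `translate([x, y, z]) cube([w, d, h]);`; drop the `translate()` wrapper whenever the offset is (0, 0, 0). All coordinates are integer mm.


translate([295, 346, 377]) cube([320, 282, 42]);
translate([295, 346, 0]) cube([44, 44, 377]);
translate([571, 346, 0]) cube([44, 44, 377]);
translate([295, 584, 0]) cube([44, 44, 377]);
translate([571, 584, 0]) cube([44, 44, 377]);
translate([339, 346, 269]) cube([232, 44, 22]);
translate([339, 584, 269]) cube([232, 44, 22]);
translate([295, 390, 269]) cube([44, 194, 22]);
translate([571, 390, 269]) cube([44, 194, 22]);


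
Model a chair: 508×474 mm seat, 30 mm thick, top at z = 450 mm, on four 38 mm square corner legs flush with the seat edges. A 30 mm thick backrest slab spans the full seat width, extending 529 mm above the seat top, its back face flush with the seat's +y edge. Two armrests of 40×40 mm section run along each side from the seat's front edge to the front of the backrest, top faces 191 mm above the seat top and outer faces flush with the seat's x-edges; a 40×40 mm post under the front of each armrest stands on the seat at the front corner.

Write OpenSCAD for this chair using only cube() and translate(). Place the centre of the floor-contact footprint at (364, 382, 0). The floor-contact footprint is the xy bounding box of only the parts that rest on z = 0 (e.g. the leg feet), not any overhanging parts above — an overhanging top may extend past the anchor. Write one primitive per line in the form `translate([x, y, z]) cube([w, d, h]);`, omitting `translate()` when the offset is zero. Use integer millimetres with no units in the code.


translate([110, 145, 420]) cube([508, 474, 30]);
translate([110, 145, 0]) cube([38, 38, 420]);
translate([580, 145, 0]) cube([38, 38, 420]);
translate([110, 581, 0]) cube([38, 38, 420]);
translate([580, 581, 0]) cube([38, 38, 420]);
translate([110, 589, 450]) cube([508, 30, 529]);
translate([110, 145, 601]) cube([40, 444, 40]);
translate([578, 145, 601]) cube([40, 444, 40]);
translate([110, 145, 450]) cube([40, 40, 151]);
translate([578, 145, 450]) cube([40, 40, 151]);
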